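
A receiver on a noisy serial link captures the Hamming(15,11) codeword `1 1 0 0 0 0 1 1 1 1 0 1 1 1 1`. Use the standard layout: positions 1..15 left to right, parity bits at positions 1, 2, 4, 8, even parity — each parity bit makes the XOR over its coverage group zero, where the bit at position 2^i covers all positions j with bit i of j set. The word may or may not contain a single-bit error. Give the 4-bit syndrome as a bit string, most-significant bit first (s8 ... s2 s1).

1111

s1: b1⊕b3⊕b5⊕b7⊕b9⊕b11⊕b13⊕b15 = 1⊕0⊕0⊕1⊕1⊕0⊕1⊕1 = 1
s2: b2⊕b3⊕b6⊕b7⊕b10⊕b11⊕b14⊕b15 = 1⊕0⊕0⊕1⊕1⊕0⊕1⊕1 = 1
s4: b4⊕b5⊕b6⊕b7⊕b12⊕b13⊕b14⊕b15 = 0⊕0⊕0⊕1⊕1⊕1⊕1⊕1 = 1
s8: b8⊕b9⊕b10⊕b11⊕b12⊕b13⊕b14⊕b15 = 1⊕1⊕1⊕0⊕1⊕1⊕1⊕1 = 1
Syndrome (s8...s1) = 1111 → position 15.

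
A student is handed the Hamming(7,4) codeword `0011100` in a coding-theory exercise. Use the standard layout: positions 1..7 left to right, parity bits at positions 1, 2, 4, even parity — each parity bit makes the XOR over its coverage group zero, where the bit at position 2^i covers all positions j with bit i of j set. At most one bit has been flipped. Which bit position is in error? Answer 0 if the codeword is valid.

2

s1: b1⊕b3⊕b5⊕b7 = 0⊕1⊕1⊕0 = 0
s2: b2⊕b3⊕b6⊕b7 = 0⊕1⊕0⊕0 = 1
s4: b4⊕b5⊕b6⊕b7 = 1⊕1⊕0⊕0 = 0
Syndrome (s4...s1) = 010 → position 2.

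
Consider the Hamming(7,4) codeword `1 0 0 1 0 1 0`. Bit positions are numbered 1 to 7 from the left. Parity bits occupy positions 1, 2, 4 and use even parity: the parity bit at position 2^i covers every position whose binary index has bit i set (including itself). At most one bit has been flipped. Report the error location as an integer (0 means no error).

3

s1: b1⊕b3⊕b5⊕b7 = 1⊕0⊕0⊕0 = 1
s2: b2⊕b3⊕b6⊕b7 = 0⊕0⊕1⊕0 = 1
s4: b4⊕b5⊕b6⊕b7 = 1⊕0⊕1⊕0 = 0
Syndrome (s4...s1) = 011 → position 3.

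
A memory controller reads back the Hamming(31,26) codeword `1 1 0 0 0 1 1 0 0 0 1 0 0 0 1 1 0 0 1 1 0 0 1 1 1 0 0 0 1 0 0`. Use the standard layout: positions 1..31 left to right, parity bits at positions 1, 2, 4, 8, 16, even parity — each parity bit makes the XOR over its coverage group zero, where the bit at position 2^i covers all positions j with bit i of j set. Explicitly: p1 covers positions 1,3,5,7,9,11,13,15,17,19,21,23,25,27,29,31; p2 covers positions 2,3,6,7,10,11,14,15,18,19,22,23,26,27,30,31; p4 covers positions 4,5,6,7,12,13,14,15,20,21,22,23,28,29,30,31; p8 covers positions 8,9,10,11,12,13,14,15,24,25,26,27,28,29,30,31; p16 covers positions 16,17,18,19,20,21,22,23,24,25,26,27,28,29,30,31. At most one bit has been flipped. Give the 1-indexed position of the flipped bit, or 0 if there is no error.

26

s1: b1⊕b3⊕b5⊕b7⊕b9⊕b11⊕b13⊕b15⊕b17⊕b19⊕b21⊕b23⊕b25⊕b27⊕b29⊕b31 = 1⊕0⊕0⊕1⊕0⊕1⊕0⊕1⊕0⊕1⊕0⊕1⊕1⊕0⊕1⊕0 = 0
s2: b2⊕b3⊕b6⊕b7⊕b10⊕b11⊕b14⊕b15⊕b18⊕b19⊕b22⊕b23⊕b26⊕b27⊕b30⊕b31 = 1⊕0⊕1⊕1⊕0⊕1⊕0⊕1⊕0⊕1⊕0⊕1⊕0⊕0⊕0⊕0 = 1
s4: b4⊕b5⊕b6⊕b7⊕b12⊕b13⊕b14⊕b15⊕b20⊕b21⊕b22⊕b23⊕b28⊕b29⊕b30⊕b31 = 0⊕0⊕1⊕1⊕0⊕0⊕0⊕1⊕1⊕0⊕0⊕1⊕0⊕1⊕0⊕0 = 0
s8: b8⊕b9⊕b10⊕b11⊕b12⊕b13⊕b14⊕b15⊕b24⊕b25⊕b26⊕b27⊕b28⊕b29⊕b30⊕b31 = 0⊕0⊕0⊕1⊕0⊕0⊕0⊕1⊕1⊕1⊕0⊕0⊕0⊕1⊕0⊕0 = 1
s16: b16⊕b17⊕b18⊕b19⊕b20⊕b21⊕b22⊕b23⊕b24⊕b25⊕b26⊕b27⊕b28⊕b29⊕b30⊕b31 = 1⊕0⊕0⊕1⊕1⊕0⊕0⊕1⊕1⊕1⊕0⊕0⊕0⊕1⊕0⊕0 = 1
Syndrome (s16...s1) = 11010 → position 26.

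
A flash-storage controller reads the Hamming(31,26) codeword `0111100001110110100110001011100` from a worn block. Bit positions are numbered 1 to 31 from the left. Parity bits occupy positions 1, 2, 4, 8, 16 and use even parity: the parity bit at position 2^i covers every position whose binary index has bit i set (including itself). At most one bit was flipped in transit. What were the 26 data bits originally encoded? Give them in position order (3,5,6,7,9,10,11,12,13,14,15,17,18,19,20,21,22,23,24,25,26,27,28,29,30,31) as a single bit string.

11000111011100110001011101

s1: b1⊕b3⊕b5⊕b7⊕b9⊕b11⊕b13⊕b15⊕b17⊕b19⊕b21⊕b23⊕b25⊕b27⊕b29⊕b31 = 0⊕1⊕1⊕0⊕0⊕1⊕0⊕1⊕1⊕0⊕1⊕0⊕1⊕1⊕1⊕0 = 1
s2: b2⊕b3⊕b6⊕b7⊕b10⊕b11⊕b14⊕b15⊕b18⊕b19⊕b22⊕b23⊕b26⊕b27⊕b30⊕b31 = 1⊕1⊕0⊕0⊕1⊕1⊕1⊕1⊕0⊕0⊕0⊕0⊕0⊕1⊕0⊕0 = 1
s4: b4⊕b5⊕b6⊕b7⊕b12⊕b13⊕b14⊕b15⊕b20⊕b21⊕b22⊕b23⊕b28⊕b29⊕b30⊕b31 = 1⊕1⊕0⊕0⊕1⊕0⊕1⊕1⊕1⊕1⊕0⊕0⊕1⊕1⊕0⊕0 = 1
s8: b8⊕b9⊕b10⊕b11⊕b12⊕b13⊕b14⊕b15⊕b24⊕b25⊕b26⊕b27⊕b28⊕b29⊕b30⊕b31 = 0⊕0⊕1⊕1⊕1⊕0⊕1⊕1⊕0⊕1⊕0⊕1⊕1⊕1⊕0⊕0 = 1
s16: b16⊕b17⊕b18⊕b19⊕b20⊕b21⊕b22⊕b23⊕b24⊕b25⊕b26⊕b27⊕b28⊕b29⊕b30⊕b31 = 0⊕1⊕0⊕0⊕1⊕1⊕0⊕0⊕0⊕1⊕0⊕1⊕1⊕1⊕0⊕0 = 1
Syndrome (s16...s1) = 11111 → position 31.
Flip bit 31: corrected codeword = 0111100001110110100110001011101
Data bits at positions 3,5,6,7,9,10,11,12,13,14,15,17,18,19,20,21,22,23,24,25,26,27,28,29,30,31: 11000111011100110001011101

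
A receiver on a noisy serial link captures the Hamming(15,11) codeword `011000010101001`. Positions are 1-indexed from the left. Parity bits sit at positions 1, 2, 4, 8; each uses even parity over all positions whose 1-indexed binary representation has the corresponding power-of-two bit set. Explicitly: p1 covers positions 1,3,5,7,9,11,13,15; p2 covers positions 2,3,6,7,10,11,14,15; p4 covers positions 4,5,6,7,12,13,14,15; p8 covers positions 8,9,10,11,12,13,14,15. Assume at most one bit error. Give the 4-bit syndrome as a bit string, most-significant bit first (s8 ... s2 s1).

0000

s1: b1⊕b3⊕b5⊕b7⊕b9⊕b11⊕b13⊕b15 = 0⊕1⊕0⊕0⊕0⊕0⊕0⊕1 = 0
s2: b2⊕b3⊕b6⊕b7⊕b10⊕b11⊕b14⊕b15 = 1⊕1⊕0⊕0⊕1⊕0⊕0⊕1 = 0
s4: b4⊕b5⊕b6⊕b7⊕b12⊕b13⊕b14⊕b15 = 0⊕0⊕0⊕0⊕1⊕0⊕0⊕1 = 0
s8: b8⊕b9⊕b10⊕b11⊕b12⊕b13⊕b14⊕b15 = 1⊕0⊕1⊕0⊕1⊕0⊕0⊕1 = 0
Syndrome (s8...s1) = 0000 → position 0 (no error).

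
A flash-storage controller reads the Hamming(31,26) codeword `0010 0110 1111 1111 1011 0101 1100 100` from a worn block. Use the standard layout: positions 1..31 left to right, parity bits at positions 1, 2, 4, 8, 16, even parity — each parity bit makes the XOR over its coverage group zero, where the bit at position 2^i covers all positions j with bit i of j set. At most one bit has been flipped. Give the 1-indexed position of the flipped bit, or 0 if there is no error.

28

s1: b1⊕b3⊕b5⊕b7⊕b9⊕b11⊕b13⊕b15⊕b17⊕b19⊕b21⊕b23⊕b25⊕b27⊕b29⊕b31 = 0⊕1⊕0⊕1⊕1⊕1⊕1⊕1⊕1⊕1⊕0⊕0⊕1⊕0⊕1⊕0 = 0
s2: b2⊕b3⊕b6⊕b7⊕b10⊕b11⊕b14⊕b15⊕b18⊕b19⊕b22⊕b23⊕b26⊕b27⊕b30⊕b31 = 0⊕1⊕1⊕1⊕1⊕1⊕1⊕1⊕0⊕1⊕1⊕0⊕1⊕0⊕0⊕0 = 0
s4: b4⊕b5⊕b6⊕b7⊕b12⊕b13⊕b14⊕b15⊕b20⊕b21⊕b22⊕b23⊕b28⊕b29⊕b30⊕b31 = 0⊕0⊕1⊕1⊕1⊕1⊕1⊕1⊕1⊕0⊕1⊕0⊕0⊕1⊕0⊕0 = 1
s8: b8⊕b9⊕b10⊕b11⊕b12⊕b13⊕b14⊕b15⊕b24⊕b25⊕b26⊕b27⊕b28⊕b29⊕b30⊕b31 = 0⊕1⊕1⊕1⊕1⊕1⊕1⊕1⊕1⊕1⊕1⊕0⊕0⊕1⊕0⊕0 = 1
s16: b16⊕b17⊕b18⊕b19⊕b20⊕b21⊕b22⊕b23⊕b24⊕b25⊕b26⊕b27⊕b28⊕b29⊕b30⊕b31 = 1⊕1⊕0⊕1⊕1⊕0⊕1⊕0⊕1⊕1⊕1⊕0⊕0⊕1⊕0⊕0 = 1
Syndrome (s16...s1) = 11100 → position 28.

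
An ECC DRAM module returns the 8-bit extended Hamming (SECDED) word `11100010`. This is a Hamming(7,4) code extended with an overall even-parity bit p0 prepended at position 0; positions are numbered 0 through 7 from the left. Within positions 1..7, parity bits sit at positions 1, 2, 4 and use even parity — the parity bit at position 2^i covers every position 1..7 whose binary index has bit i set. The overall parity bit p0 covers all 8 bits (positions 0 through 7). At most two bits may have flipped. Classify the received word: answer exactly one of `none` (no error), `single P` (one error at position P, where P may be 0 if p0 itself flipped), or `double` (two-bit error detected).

double

s1: b1⊕b3⊕b5⊕b7 = 1⊕0⊕0⊕0 = 1
s2: b2⊕b3⊕b6⊕b7 = 1⊕0⊕1⊕0 = 0
s4: b4⊕b5⊕b6⊕b7 = 0⊕0⊕1⊕0 = 1
Syndrome (s4...s1) = 101 → position 5.
Overall parity (XOR of all 8 bits, including p0): 1⊕1⊕1⊕0⊕0⊕0⊕1⊕0 = 0
Overall=0, syndrome position=5 → double-bit error detected (uncorrectable).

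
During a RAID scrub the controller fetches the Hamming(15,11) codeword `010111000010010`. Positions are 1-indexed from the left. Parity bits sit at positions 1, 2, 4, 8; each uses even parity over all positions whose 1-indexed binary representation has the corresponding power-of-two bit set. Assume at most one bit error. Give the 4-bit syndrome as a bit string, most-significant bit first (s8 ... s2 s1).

s1: b1⊕b3⊕b5⊕b7⊕b9⊕b11⊕b13⊕b15 = 0⊕0⊕1⊕0⊕0⊕1⊕0⊕0 = 0
s2: b2⊕b3⊕b6⊕b7⊕b10⊕b11⊕b14⊕b15 = 1⊕0⊕1⊕0⊕0⊕1⊕1⊕0 = 0
s4: b4⊕b5⊕b6⊕b7⊕b12⊕b13⊕b14⊕b15 = 1⊕1⊕1⊕0⊕0⊕0⊕1⊕0 = 0
s8: b8⊕b9⊕b10⊕b11⊕b12⊕b13⊕b14⊕b15 = 0⊕0⊕0⊕1⊕0⊕0⊕1⊕0 = 0
Syndrome (s8...s1) = 0000 → position 0 (no error).

0000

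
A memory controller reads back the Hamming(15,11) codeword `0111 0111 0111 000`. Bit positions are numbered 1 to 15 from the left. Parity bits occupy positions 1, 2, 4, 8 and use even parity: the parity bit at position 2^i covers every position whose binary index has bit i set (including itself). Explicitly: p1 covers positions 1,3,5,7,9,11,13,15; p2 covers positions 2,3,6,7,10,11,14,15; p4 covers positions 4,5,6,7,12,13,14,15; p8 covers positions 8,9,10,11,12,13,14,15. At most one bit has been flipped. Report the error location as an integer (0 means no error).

1

s1: b1⊕b3⊕b5⊕b7⊕b9⊕b11⊕b13⊕b15 = 0⊕1⊕0⊕1⊕0⊕1⊕0⊕0 = 1
s2: b2⊕b3⊕b6⊕b7⊕b10⊕b11⊕b14⊕b15 = 1⊕1⊕1⊕1⊕1⊕1⊕0⊕0 = 0
s4: b4⊕b5⊕b6⊕b7⊕b12⊕b13⊕b14⊕b15 = 1⊕0⊕1⊕1⊕1⊕0⊕0⊕0 = 0
s8: b8⊕b9⊕b10⊕b11⊕b12⊕b13⊕b14⊕b15 = 1⊕0⊕1⊕1⊕1⊕0⊕0⊕0 = 0
Syndrome (s8...s1) = 0001 → position 1.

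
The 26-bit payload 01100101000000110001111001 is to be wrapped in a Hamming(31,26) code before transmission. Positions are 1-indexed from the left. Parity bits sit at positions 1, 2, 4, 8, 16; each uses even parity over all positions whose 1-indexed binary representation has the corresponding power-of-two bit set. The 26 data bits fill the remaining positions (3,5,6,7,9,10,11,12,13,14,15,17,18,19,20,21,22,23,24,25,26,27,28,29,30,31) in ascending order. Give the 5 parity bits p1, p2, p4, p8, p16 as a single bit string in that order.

Place data bits at non-power-of-two positions: b3=0, b5=1, b6=1, b7=0, b9=0, b10=1, b11=0, b12=1, b13=0, b14=0, b15=0, b17=0, b18=0, b19=0, b20=1, b21=1, b22=0, b23=0, b24=0, b25=1, b26=1, b27=1, b28=1, b29=0, b30=0, b31=1.
p1 = XOR of data positions {3,5,7,9,11,13,15,17,19,21,23,25,27,29,31} = 0⊕1⊕0⊕0⊕0⊕0⊕0⊕0⊕0⊕1⊕0⊕1⊕1⊕0⊕1 = 1
p2 = XOR of data positions {3,6,7,10,11,14,15,18,19,22,23,26,27,30,31} = 0⊕1⊕0⊕1⊕0⊕0⊕0⊕0⊕0⊕0⊕0⊕1⊕1⊕0⊕1 = 1
p4 = XOR of data positions {5,6,7,12,13,14,15,20,21,22,23,28,29,30,31} = 1⊕1⊕0⊕1⊕0⊕0⊕0⊕1⊕1⊕0⊕0⊕1⊕0⊕0⊕1 = 1
p8 = XOR of data positions {9,10,11,12,13,14,15,24,25,26,27,28,29,30,31} = 0⊕1⊕0⊕1⊕0⊕0⊕0⊕0⊕1⊕1⊕1⊕1⊕0⊕0⊕1 = 1
p16 = XOR of data positions {17,18,19,20,21,22,23,24,25,26,27,28,29,30,31} = 0⊕0⊕0⊕1⊕1⊕0⊕0⊕0⊕1⊕1⊕1⊕1⊕0⊕0⊕1 = 1
Parity bits p1,p2,p4,p8,p16 = 11111

11111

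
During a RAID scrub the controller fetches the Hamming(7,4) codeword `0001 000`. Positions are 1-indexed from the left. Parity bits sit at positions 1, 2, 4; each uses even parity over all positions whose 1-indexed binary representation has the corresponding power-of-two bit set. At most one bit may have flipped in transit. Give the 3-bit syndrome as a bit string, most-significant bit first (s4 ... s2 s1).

s1: b1⊕b3⊕b5⊕b7 = 0⊕0⊕0⊕0 = 0
s2: b2⊕b3⊕b6⊕b7 = 0⊕0⊕0⊕0 = 0
s4: b4⊕b5⊕b6⊕b7 = 1⊕0⊕0⊕0 = 1
Syndrome (s4...s1) = 100 → position 4.

100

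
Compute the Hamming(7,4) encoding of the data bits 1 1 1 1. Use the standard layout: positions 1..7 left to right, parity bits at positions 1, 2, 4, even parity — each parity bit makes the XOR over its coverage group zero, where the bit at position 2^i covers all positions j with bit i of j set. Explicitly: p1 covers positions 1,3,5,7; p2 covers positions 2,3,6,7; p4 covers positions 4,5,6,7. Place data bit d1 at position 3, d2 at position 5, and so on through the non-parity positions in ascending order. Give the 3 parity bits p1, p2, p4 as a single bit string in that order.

111

Place data bits at non-power-of-two positions: b3=1, b5=1, b6=1, b7=1.
p1 = XOR of data positions {3,5,7} = 1⊕1⊕1 = 1
p2 = XOR of data positions {3,6,7} = 1⊕1⊕1 = 1
p4 = XOR of data positions {5,6,7} = 1⊕1⊕1 = 1
Parity bits p1,p2,p4 = 111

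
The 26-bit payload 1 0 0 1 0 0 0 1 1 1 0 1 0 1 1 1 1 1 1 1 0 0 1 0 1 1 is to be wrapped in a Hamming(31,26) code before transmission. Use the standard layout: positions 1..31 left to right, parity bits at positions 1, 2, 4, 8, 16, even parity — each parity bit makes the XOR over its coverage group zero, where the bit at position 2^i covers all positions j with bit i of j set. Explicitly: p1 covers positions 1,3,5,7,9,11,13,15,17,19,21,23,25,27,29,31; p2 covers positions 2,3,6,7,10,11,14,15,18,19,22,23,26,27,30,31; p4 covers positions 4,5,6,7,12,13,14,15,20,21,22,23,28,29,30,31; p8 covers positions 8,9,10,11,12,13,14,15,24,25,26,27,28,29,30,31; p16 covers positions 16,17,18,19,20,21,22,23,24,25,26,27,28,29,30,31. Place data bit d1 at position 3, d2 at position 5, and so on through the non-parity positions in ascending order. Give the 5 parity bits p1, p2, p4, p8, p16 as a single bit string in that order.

Place data bits at non-power-of-two positions: b3=1, b5=0, b6=0, b7=1, b9=0, b10=0, b11=0, b12=1, b13=1, b14=1, b15=0, b17=1, b18=0, b19=1, b20=1, b21=1, b22=1, b23=1, b24=1, b25=1, b26=0, b27=0, b28=1, b29=0, b30=1, b31=1.
p1 = XOR of data positions {3,5,7,9,11,13,15,17,19,21,23,25,27,29,31} = 1⊕0⊕1⊕0⊕0⊕1⊕0⊕1⊕1⊕1⊕1⊕1⊕0⊕0⊕1 = 1
p2 = XOR of data positions {3,6,7,10,11,14,15,18,19,22,23,26,27,30,31} = 1⊕0⊕1⊕0⊕0⊕1⊕0⊕0⊕1⊕1⊕1⊕0⊕0⊕1⊕1 = 0
p4 = XOR of data positions {5,6,7,12,13,14,15,20,21,22,23,28,29,30,31} = 0⊕0⊕1⊕1⊕1⊕1⊕0⊕1⊕1⊕1⊕1⊕1⊕0⊕1⊕1 = 1
p8 = XOR of data positions {9,10,11,12,13,14,15,24,25,26,27,28,29,30,31} = 0⊕0⊕0⊕1⊕1⊕1⊕0⊕1⊕1⊕0⊕0⊕1⊕0⊕1⊕1 = 0
p16 = XOR of data positions {17,18,19,20,21,22,23,24,25,26,27,28,29,30,31} = 1⊕0⊕1⊕1⊕1⊕1⊕1⊕1⊕1⊕0⊕0⊕1⊕0⊕1⊕1 = 1
Parity bits p1,p2,p4,p8,p16 = 10101

10101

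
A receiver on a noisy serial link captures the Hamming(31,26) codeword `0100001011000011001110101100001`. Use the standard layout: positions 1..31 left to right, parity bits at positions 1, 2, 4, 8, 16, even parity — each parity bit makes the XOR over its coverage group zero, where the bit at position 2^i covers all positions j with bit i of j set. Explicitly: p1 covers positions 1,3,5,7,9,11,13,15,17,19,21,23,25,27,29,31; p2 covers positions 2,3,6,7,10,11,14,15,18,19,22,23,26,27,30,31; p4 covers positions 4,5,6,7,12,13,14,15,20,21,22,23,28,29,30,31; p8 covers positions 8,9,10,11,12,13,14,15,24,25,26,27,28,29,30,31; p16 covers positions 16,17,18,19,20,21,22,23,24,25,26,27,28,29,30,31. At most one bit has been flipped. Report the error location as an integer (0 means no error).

s1: b1⊕b3⊕b5⊕b7⊕b9⊕b11⊕b13⊕b15⊕b17⊕b19⊕b21⊕b23⊕b25⊕b27⊕b29⊕b31 = 0⊕0⊕0⊕1⊕1⊕0⊕0⊕1⊕0⊕1⊕1⊕1⊕1⊕0⊕0⊕1 = 0
s2: b2⊕b3⊕b6⊕b7⊕b10⊕b11⊕b14⊕b15⊕b18⊕b19⊕b22⊕b23⊕b26⊕b27⊕b30⊕b31 = 1⊕0⊕0⊕1⊕1⊕0⊕0⊕1⊕0⊕1⊕0⊕1⊕1⊕0⊕0⊕1 = 0
s4: b4⊕b5⊕b6⊕b7⊕b12⊕b13⊕b14⊕b15⊕b20⊕b21⊕b22⊕b23⊕b28⊕b29⊕b30⊕b31 = 0⊕0⊕0⊕1⊕0⊕0⊕0⊕1⊕1⊕1⊕0⊕1⊕0⊕0⊕0⊕1 = 0
s8: b8⊕b9⊕b10⊕b11⊕b12⊕b13⊕b14⊕b15⊕b24⊕b25⊕b26⊕b27⊕b28⊕b29⊕b30⊕b31 = 0⊕1⊕1⊕0⊕0⊕0⊕0⊕1⊕0⊕1⊕1⊕0⊕0⊕0⊕0⊕1 = 0
s16: b16⊕b17⊕b18⊕b19⊕b20⊕b21⊕b22⊕b23⊕b24⊕b25⊕b26⊕b27⊕b28⊕b29⊕b30⊕b31 = 1⊕0⊕0⊕1⊕1⊕1⊕0⊕1⊕0⊕1⊕1⊕0⊕0⊕0⊕0⊕1 = 0
Syndrome (s16...s1) = 00000 → position 0 (no error).

0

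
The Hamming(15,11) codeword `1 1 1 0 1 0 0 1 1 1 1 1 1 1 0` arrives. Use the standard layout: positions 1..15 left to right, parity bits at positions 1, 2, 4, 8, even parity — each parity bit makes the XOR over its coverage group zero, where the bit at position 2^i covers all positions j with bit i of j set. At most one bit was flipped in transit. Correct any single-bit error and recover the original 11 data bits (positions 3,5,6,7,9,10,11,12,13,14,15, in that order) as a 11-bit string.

11001011110

s1: b1⊕b3⊕b5⊕b7⊕b9⊕b11⊕b13⊕b15 = 1⊕1⊕1⊕0⊕1⊕1⊕1⊕0 = 0
s2: b2⊕b3⊕b6⊕b7⊕b10⊕b11⊕b14⊕b15 = 1⊕1⊕0⊕0⊕1⊕1⊕1⊕0 = 1
s4: b4⊕b5⊕b6⊕b7⊕b12⊕b13⊕b14⊕b15 = 0⊕1⊕0⊕0⊕1⊕1⊕1⊕0 = 0
s8: b8⊕b9⊕b10⊕b11⊕b12⊕b13⊕b14⊕b15 = 1⊕1⊕1⊕1⊕1⊕1⊕1⊕0 = 1
Syndrome (s8...s1) = 1010 → position 10.
Flip bit 10: corrected codeword = 111010011011110
Data bits at positions 3,5,6,7,9,10,11,12,13,14,15: 11001011110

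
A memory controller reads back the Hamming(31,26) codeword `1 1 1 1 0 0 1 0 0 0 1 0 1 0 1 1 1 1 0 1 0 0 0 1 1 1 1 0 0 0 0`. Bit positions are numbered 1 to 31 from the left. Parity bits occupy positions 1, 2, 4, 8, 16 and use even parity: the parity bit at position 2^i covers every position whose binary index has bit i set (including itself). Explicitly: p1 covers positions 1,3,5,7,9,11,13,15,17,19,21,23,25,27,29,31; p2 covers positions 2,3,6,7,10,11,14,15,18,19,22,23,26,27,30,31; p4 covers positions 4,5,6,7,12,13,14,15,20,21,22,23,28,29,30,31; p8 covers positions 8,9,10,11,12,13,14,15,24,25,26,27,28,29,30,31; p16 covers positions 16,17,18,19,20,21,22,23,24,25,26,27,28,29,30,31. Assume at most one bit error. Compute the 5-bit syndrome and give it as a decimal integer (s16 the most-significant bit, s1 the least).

13

s1: b1⊕b3⊕b5⊕b7⊕b9⊕b11⊕b13⊕b15⊕b17⊕b19⊕b21⊕b23⊕b25⊕b27⊕b29⊕b31 = 1⊕1⊕0⊕1⊕0⊕1⊕1⊕1⊕1⊕0⊕0⊕0⊕1⊕1⊕0⊕0 = 1
s2: b2⊕b3⊕b6⊕b7⊕b10⊕b11⊕b14⊕b15⊕b18⊕b19⊕b22⊕b23⊕b26⊕b27⊕b30⊕b31 = 1⊕1⊕0⊕1⊕0⊕1⊕0⊕1⊕1⊕0⊕0⊕0⊕1⊕1⊕0⊕0 = 0
s4: b4⊕b5⊕b6⊕b7⊕b12⊕b13⊕b14⊕b15⊕b20⊕b21⊕b22⊕b23⊕b28⊕b29⊕b30⊕b31 = 1⊕0⊕0⊕1⊕0⊕1⊕0⊕1⊕1⊕0⊕0⊕0⊕0⊕0⊕0⊕0 = 1
s8: b8⊕b9⊕b10⊕b11⊕b12⊕b13⊕b14⊕b15⊕b24⊕b25⊕b26⊕b27⊕b28⊕b29⊕b30⊕b31 = 0⊕0⊕0⊕1⊕0⊕1⊕0⊕1⊕1⊕1⊕1⊕1⊕0⊕0⊕0⊕0 = 1
s16: b16⊕b17⊕b18⊕b19⊕b20⊕b21⊕b22⊕b23⊕b24⊕b25⊕b26⊕b27⊕b28⊕b29⊕b30⊕b31 = 1⊕1⊕1⊕0⊕1⊕0⊕0⊕0⊕1⊕1⊕1⊕1⊕0⊕0⊕0⊕0 = 0
Syndrome (s16...s1) = 01101 → position 13.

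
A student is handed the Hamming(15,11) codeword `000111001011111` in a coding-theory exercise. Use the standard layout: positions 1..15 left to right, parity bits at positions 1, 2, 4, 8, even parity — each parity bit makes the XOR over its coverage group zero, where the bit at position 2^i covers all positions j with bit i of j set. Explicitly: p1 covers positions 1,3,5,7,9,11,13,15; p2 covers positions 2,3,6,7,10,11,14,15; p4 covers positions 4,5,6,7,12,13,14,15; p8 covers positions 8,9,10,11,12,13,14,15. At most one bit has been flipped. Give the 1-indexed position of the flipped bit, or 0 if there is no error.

s1: b1⊕b3⊕b5⊕b7⊕b9⊕b11⊕b13⊕b15 = 0⊕0⊕1⊕0⊕1⊕1⊕1⊕1 = 1
s2: b2⊕b3⊕b6⊕b7⊕b10⊕b11⊕b14⊕b15 = 0⊕0⊕1⊕0⊕0⊕1⊕1⊕1 = 0
s4: b4⊕b5⊕b6⊕b7⊕b12⊕b13⊕b14⊕b15 = 1⊕1⊕1⊕0⊕1⊕1⊕1⊕1 = 1
s8: b8⊕b9⊕b10⊕b11⊕b12⊕b13⊕b14⊕b15 = 0⊕1⊕0⊕1⊕1⊕1⊕1⊕1 = 0
Syndrome (s8...s1) = 0101 → position 5.

5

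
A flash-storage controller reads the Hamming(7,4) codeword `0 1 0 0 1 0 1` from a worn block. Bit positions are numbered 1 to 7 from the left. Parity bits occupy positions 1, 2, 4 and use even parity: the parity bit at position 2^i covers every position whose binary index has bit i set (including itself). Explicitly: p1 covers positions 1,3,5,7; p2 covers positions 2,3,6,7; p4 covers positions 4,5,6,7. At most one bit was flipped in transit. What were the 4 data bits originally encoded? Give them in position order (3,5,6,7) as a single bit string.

0101

s1: b1⊕b3⊕b5⊕b7 = 0⊕0⊕1⊕1 = 0
s2: b2⊕b3⊕b6⊕b7 = 1⊕0⊕0⊕1 = 0
s4: b4⊕b5⊕b6⊕b7 = 0⊕1⊕0⊕1 = 0
Syndrome (s4...s1) = 000 → position 0 (no error).
No correction needed.
Data bits at positions 3,5,6,7: 0101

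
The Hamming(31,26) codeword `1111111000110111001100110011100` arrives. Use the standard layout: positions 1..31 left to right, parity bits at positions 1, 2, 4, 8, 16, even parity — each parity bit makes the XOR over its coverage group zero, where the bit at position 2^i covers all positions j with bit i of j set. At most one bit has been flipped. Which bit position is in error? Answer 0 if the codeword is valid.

s1: b1⊕b3⊕b5⊕b7⊕b9⊕b11⊕b13⊕b15⊕b17⊕b19⊕b21⊕b23⊕b25⊕b27⊕b29⊕b31 = 1⊕1⊕1⊕1⊕0⊕1⊕0⊕1⊕0⊕1⊕0⊕1⊕0⊕1⊕1⊕0 = 0
s2: b2⊕b3⊕b6⊕b7⊕b10⊕b11⊕b14⊕b15⊕b18⊕b19⊕b22⊕b23⊕b26⊕b27⊕b30⊕b31 = 1⊕1⊕1⊕1⊕0⊕1⊕1⊕1⊕0⊕1⊕0⊕1⊕0⊕1⊕0⊕0 = 0
s4: b4⊕b5⊕b6⊕b7⊕b12⊕b13⊕b14⊕b15⊕b20⊕b21⊕b22⊕b23⊕b28⊕b29⊕b30⊕b31 = 1⊕1⊕1⊕1⊕1⊕0⊕1⊕1⊕1⊕0⊕0⊕1⊕1⊕1⊕0⊕0 = 1
s8: b8⊕b9⊕b10⊕b11⊕b12⊕b13⊕b14⊕b15⊕b24⊕b25⊕b26⊕b27⊕b28⊕b29⊕b30⊕b31 = 0⊕0⊕0⊕1⊕1⊕0⊕1⊕1⊕1⊕0⊕0⊕1⊕1⊕1⊕0⊕0 = 0
s16: b16⊕b17⊕b18⊕b19⊕b20⊕b21⊕b22⊕b23⊕b24⊕b25⊕b26⊕b27⊕b28⊕b29⊕b30⊕b31 = 1⊕0⊕0⊕1⊕1⊕0⊕0⊕1⊕1⊕0⊕0⊕1⊕1⊕1⊕0⊕0 = 0
Syndrome (s16...s1) = 00100 → position 4.

4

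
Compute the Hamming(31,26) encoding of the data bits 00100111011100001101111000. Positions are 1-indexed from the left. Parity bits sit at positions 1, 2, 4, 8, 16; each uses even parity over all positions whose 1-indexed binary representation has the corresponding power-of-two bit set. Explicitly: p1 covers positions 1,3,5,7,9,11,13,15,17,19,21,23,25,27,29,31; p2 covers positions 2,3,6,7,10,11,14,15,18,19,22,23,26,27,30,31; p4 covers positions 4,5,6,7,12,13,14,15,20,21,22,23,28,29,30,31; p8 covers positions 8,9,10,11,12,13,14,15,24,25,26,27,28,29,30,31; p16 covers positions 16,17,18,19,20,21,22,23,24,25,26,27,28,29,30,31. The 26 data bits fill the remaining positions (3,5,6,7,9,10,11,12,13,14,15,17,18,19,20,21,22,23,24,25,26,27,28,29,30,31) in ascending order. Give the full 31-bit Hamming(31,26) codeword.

Place data bits at non-power-of-two positions: b3=0, b5=0, b6=1, b7=0, b9=0, b10=1, b11=1, b12=1, b13=0, b14=1, b15=1, b17=1, b18=0, b19=0, b20=0, b21=0, b22=1, b23=1, b24=0, b25=1, b26=1, b27=1, b28=1, b29=0, b30=0, b31=0.
p1 = XOR of data positions {3,5,7,9,11,13,15,17,19,21,23,25,27,29,31} = 0⊕0⊕0⊕0⊕1⊕0⊕1⊕1⊕0⊕0⊕1⊕1⊕1⊕0⊕0 = 0
p2 = XOR of data positions {3,6,7,10,11,14,15,18,19,22,23,26,27,30,31} = 0⊕1⊕0⊕1⊕1⊕1⊕1⊕0⊕0⊕1⊕1⊕1⊕1⊕0⊕0 = 1
p4 = XOR of data positions {5,6,7,12,13,14,15,20,21,22,23,28,29,30,31} = 0⊕1⊕0⊕1⊕0⊕1⊕1⊕0⊕0⊕1⊕1⊕1⊕0⊕0⊕0 = 1
p8 = XOR of data positions {9,10,11,12,13,14,15,24,25,26,27,28,29,30,31} = 0⊕1⊕1⊕1⊕0⊕1⊕1⊕0⊕1⊕1⊕1⊕1⊕0⊕0⊕0 = 1
p16 = XOR of data positions {17,18,19,20,21,22,23,24,25,26,27,28,29,30,31} = 1⊕0⊕0⊕0⊕0⊕1⊕1⊕0⊕1⊕1⊕1⊕1⊕0⊕0⊕0 = 1
Codeword b1..b31 = 0101010101110111100001101111000

0101010101110111100001101111000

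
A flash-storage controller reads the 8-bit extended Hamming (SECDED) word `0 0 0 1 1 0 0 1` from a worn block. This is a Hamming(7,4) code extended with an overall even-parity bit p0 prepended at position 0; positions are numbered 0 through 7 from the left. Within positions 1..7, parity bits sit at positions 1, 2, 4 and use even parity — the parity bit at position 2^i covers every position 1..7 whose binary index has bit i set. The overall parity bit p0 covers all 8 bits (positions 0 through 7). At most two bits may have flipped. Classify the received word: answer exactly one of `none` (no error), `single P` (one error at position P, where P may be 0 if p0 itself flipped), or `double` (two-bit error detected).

s1: b1⊕b3⊕b5⊕b7 = 0⊕1⊕0⊕1 = 0
s2: b2⊕b3⊕b6⊕b7 = 0⊕1⊕0⊕1 = 0
s4: b4⊕b5⊕b6⊕b7 = 1⊕0⊕0⊕1 = 0
Syndrome (s4...s1) = 000 → position 0 (no error).
Overall parity (XOR of all 8 bits, including p0): 0⊕0⊕0⊕1⊕1⊕0⊕0⊕1 = 1
Overall=1, syndrome position=0 → single-bit error at position 0.

single 0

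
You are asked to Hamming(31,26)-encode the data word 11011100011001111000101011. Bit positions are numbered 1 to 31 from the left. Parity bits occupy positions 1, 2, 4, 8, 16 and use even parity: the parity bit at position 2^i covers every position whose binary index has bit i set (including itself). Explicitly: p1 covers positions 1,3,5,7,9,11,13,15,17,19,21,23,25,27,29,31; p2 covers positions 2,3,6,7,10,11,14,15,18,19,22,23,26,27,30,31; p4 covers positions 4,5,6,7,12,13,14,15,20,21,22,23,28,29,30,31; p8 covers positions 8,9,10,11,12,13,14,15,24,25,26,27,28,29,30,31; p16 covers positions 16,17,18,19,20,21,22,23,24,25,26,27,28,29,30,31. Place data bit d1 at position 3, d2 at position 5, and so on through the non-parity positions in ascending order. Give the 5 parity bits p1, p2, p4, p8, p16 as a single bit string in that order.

Place data bits at non-power-of-two positions: b3=1, b5=1, b6=0, b7=1, b9=1, b10=1, b11=0, b12=0, b13=0, b14=1, b15=1, b17=0, b18=0, b19=1, b20=1, b21=1, b22=1, b23=0, b24=0, b25=0, b26=1, b27=0, b28=1, b29=0, b30=1, b31=1.
p1 = XOR of data positions {3,5,7,9,11,13,15,17,19,21,23,25,27,29,31} = 1⊕1⊕1⊕1⊕0⊕0⊕1⊕0⊕1⊕1⊕0⊕0⊕0⊕0⊕1 = 0
p2 = XOR of data positions {3,6,7,10,11,14,15,18,19,22,23,26,27,30,31} = 1⊕0⊕1⊕1⊕0⊕1⊕1⊕0⊕1⊕1⊕0⊕1⊕0⊕1⊕1 = 0
p4 = XOR of data positions {5,6,7,12,13,14,15,20,21,22,23,28,29,30,31} = 1⊕0⊕1⊕0⊕0⊕1⊕1⊕1⊕1⊕1⊕0⊕1⊕0⊕1⊕1 = 0
p8 = XOR of data positions {9,10,11,12,13,14,15,24,25,26,27,28,29,30,31} = 1⊕1⊕0⊕0⊕0⊕1⊕1⊕0⊕0⊕1⊕0⊕1⊕0⊕1⊕1 = 0
p16 = XOR of data positions {17,18,19,20,21,22,23,24,25,26,27,28,29,30,31} = 0⊕0⊕1⊕1⊕1⊕1⊕0⊕0⊕0⊕1⊕0⊕1⊕0⊕1⊕1 = 0
Parity bits p1,p2,p4,p8,p16 = 00000

00000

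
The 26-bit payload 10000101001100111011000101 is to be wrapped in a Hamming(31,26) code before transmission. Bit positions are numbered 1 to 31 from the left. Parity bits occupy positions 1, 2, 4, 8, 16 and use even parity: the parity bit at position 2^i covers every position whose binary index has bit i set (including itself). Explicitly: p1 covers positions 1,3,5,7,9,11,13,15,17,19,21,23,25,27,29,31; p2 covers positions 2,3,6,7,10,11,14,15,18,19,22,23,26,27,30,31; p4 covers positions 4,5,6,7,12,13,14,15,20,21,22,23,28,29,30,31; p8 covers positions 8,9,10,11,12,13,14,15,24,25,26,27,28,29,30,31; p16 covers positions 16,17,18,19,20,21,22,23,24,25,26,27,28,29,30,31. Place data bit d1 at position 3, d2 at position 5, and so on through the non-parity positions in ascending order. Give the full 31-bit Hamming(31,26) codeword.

Place data bits at non-power-of-two positions: b3=1, b5=0, b6=0, b7=0, b9=0, b10=1, b11=0, b12=1, b13=0, b14=0, b15=1, b17=1, b18=0, b19=0, b20=1, b21=1, b22=1, b23=0, b24=1, b25=1, b26=0, b27=0, b28=0, b29=1, b30=0, b31=1.
p1 = XOR of data positions {3,5,7,9,11,13,15,17,19,21,23,25,27,29,31} = 1⊕0⊕0⊕0⊕0⊕0⊕1⊕1⊕0⊕1⊕0⊕1⊕0⊕1⊕1 = 1
p2 = XOR of data positions {3,6,7,10,11,14,15,18,19,22,23,26,27,30,31} = 1⊕0⊕0⊕1⊕0⊕0⊕1⊕0⊕0⊕1⊕0⊕0⊕0⊕0⊕1 = 1
p4 = XOR of data positions {5,6,7,12,13,14,15,20,21,22,23,28,29,30,31} = 0⊕0⊕0⊕1⊕0⊕0⊕1⊕1⊕1⊕1⊕0⊕0⊕1⊕0⊕1 = 1
p8 = XOR of data positions {9,10,11,12,13,14,15,24,25,26,27,28,29,30,31} = 0⊕1⊕0⊕1⊕0⊕0⊕1⊕1⊕1⊕0⊕0⊕0⊕1⊕0⊕1 = 1
p16 = XOR of data positions {17,18,19,20,21,22,23,24,25,26,27,28,29,30,31} = 1⊕0⊕0⊕1⊕1⊕1⊕0⊕1⊕1⊕0⊕0⊕0⊕1⊕0⊕1 = 0
Codeword b1..b31 = 1111000101010010100111011000101

1111000101010010100111011000101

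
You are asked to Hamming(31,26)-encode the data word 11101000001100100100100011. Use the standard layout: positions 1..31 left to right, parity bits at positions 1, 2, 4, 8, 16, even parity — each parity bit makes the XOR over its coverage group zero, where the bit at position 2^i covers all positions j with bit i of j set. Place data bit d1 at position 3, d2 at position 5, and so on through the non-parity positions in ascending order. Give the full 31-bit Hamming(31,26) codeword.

1111110110000010100100100100011

Place data bits at non-power-of-two positions: b3=1, b5=1, b6=1, b7=0, b9=1, b10=0, b11=0, b12=0, b13=0, b14=0, b15=1, b17=1, b18=0, b19=0, b20=1, b21=0, b22=0, b23=1, b24=0, b25=0, b26=1, b27=0, b28=0, b29=0, b30=1, b31=1.
p1 = XOR of data positions {3,5,7,9,11,13,15,17,19,21,23,25,27,29,31} = 1⊕1⊕0⊕1⊕0⊕0⊕1⊕1⊕0⊕0⊕1⊕0⊕0⊕0⊕1 = 1
p2 = XOR of data positions {3,6,7,10,11,14,15,18,19,22,23,26,27,30,31} = 1⊕1⊕0⊕0⊕0⊕0⊕1⊕0⊕0⊕0⊕1⊕1⊕0⊕1⊕1 = 1
p4 = XOR of data positions {5,6,7,12,13,14,15,20,21,22,23,28,29,30,31} = 1⊕1⊕0⊕0⊕0⊕0⊕1⊕1⊕0⊕0⊕1⊕0⊕0⊕1⊕1 = 1
p8 = XOR of data positions {9,10,11,12,13,14,15,24,25,26,27,28,29,30,31} = 1⊕0⊕0⊕0⊕0⊕0⊕1⊕0⊕0⊕1⊕0⊕0⊕0⊕1⊕1 = 1
p16 = XOR of data positions {17,18,19,20,21,22,23,24,25,26,27,28,29,30,31} = 1⊕0⊕0⊕1⊕0⊕0⊕1⊕0⊕0⊕1⊕0⊕0⊕0⊕1⊕1 = 0
Codeword b1..b31 = 1111110110000010100100100100011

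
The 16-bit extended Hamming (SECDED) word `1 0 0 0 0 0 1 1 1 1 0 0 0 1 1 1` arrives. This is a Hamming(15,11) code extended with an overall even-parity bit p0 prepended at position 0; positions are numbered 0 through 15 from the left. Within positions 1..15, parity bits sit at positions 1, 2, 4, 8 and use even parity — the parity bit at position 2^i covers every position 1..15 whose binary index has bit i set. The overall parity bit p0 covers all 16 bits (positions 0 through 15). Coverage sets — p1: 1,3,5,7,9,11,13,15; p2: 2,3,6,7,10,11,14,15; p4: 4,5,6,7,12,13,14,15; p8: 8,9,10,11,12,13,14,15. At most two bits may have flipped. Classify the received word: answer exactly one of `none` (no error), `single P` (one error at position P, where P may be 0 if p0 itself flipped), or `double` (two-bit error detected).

double

s1: b1⊕b3⊕b5⊕b7⊕b9⊕b11⊕b13⊕b15 = 0⊕0⊕0⊕1⊕1⊕0⊕1⊕1 = 0
s2: b2⊕b3⊕b6⊕b7⊕b10⊕b11⊕b14⊕b15 = 0⊕0⊕1⊕1⊕0⊕0⊕1⊕1 = 0
s4: b4⊕b5⊕b6⊕b7⊕b12⊕b13⊕b14⊕b15 = 0⊕0⊕1⊕1⊕0⊕1⊕1⊕1 = 1
s8: b8⊕b9⊕b10⊕b11⊕b12⊕b13⊕b14⊕b15 = 1⊕1⊕0⊕0⊕0⊕1⊕1⊕1 = 1
Syndrome (s8...s1) = 1100 → position 12.
Overall parity (XOR of all 16 bits, including p0): 1⊕0⊕0⊕0⊕0⊕0⊕1⊕1⊕1⊕1⊕0⊕0⊕0⊕1⊕1⊕1 = 0
Overall=0, syndrome position=12 → double-bit error detected (uncorrectable).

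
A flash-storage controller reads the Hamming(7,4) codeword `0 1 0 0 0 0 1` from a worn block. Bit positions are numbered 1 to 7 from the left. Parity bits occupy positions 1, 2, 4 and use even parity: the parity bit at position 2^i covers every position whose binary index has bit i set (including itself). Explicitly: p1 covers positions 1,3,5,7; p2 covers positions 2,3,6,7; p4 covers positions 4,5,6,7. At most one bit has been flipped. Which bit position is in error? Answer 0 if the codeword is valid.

5

s1: b1⊕b3⊕b5⊕b7 = 0⊕0⊕0⊕1 = 1
s2: b2⊕b3⊕b6⊕b7 = 1⊕0⊕0⊕1 = 0
s4: b4⊕b5⊕b6⊕b7 = 0⊕0⊕0⊕1 = 1
Syndrome (s4...s1) = 101 → position 5.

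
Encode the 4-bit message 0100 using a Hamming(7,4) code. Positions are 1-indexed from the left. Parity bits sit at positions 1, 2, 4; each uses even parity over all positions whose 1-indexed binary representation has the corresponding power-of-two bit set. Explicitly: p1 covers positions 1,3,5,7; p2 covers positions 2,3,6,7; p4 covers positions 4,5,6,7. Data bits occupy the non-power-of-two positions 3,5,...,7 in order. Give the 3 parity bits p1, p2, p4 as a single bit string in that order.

Place data bits at non-power-of-two positions: b3=0, b5=1, b6=0, b7=0.
p1 = XOR of data positions {3,5,7} = 0⊕1⊕0 = 1
p2 = XOR of data positions {3,6,7} = 0⊕0⊕0 = 0
p4 = XOR of data positions {5,6,7} = 1⊕0⊕0 = 1
Parity bits p1,p2,p4 = 101

101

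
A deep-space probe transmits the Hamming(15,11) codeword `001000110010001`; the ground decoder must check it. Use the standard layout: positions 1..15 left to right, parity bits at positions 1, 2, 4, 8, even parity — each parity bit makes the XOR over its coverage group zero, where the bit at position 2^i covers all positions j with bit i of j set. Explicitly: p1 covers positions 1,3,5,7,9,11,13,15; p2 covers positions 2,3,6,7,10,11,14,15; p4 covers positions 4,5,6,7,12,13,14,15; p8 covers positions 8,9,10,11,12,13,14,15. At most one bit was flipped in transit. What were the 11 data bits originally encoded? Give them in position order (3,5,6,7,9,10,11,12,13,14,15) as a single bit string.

10010010001

s1: b1⊕b3⊕b5⊕b7⊕b9⊕b11⊕b13⊕b15 = 0⊕1⊕0⊕1⊕0⊕1⊕0⊕1 = 0
s2: b2⊕b3⊕b6⊕b7⊕b10⊕b11⊕b14⊕b15 = 0⊕1⊕0⊕1⊕0⊕1⊕0⊕1 = 0
s4: b4⊕b5⊕b6⊕b7⊕b12⊕b13⊕b14⊕b15 = 0⊕0⊕0⊕1⊕0⊕0⊕0⊕1 = 0
s8: b8⊕b9⊕b10⊕b11⊕b12⊕b13⊕b14⊕b15 = 1⊕0⊕0⊕1⊕0⊕0⊕0⊕1 = 1
Syndrome (s8...s1) = 1000 → position 8.
Flip bit 8: corrected codeword = 001000100010001
Data bits at positions 3,5,6,7,9,10,11,12,13,14,15: 10010010001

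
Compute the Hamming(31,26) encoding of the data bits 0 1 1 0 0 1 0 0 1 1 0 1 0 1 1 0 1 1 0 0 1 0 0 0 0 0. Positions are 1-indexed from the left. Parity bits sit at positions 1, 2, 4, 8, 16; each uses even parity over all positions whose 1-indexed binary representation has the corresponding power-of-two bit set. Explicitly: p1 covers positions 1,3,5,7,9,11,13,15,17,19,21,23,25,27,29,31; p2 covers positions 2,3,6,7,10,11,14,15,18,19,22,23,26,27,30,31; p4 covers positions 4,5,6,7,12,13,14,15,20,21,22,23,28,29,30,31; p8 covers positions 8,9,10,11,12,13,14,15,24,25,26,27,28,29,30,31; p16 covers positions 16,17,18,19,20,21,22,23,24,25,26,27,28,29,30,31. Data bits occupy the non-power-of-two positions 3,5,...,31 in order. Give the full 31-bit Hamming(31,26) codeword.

1101110001001100101101100100000

Place data bits at non-power-of-two positions: b3=0, b5=1, b6=1, b7=0, b9=0, b10=1, b11=0, b12=0, b13=1, b14=1, b15=0, b17=1, b18=0, b19=1, b20=1, b21=0, b22=1, b23=1, b24=0, b25=0, b26=1, b27=0, b28=0, b29=0, b30=0, b31=0.
p1 = XOR of data positions {3,5,7,9,11,13,15,17,19,21,23,25,27,29,31} = 0⊕1⊕0⊕0⊕0⊕1⊕0⊕1⊕1⊕0⊕1⊕0⊕0⊕0⊕0 = 1
p2 = XOR of data positions {3,6,7,10,11,14,15,18,19,22,23,26,27,30,31} = 0⊕1⊕0⊕1⊕0⊕1⊕0⊕0⊕1⊕1⊕1⊕1⊕0⊕0⊕0 = 1
p4 = XOR of data positions {5,6,7,12,13,14,15,20,21,22,23,28,29,30,31} = 1⊕1⊕0⊕0⊕1⊕1⊕0⊕1⊕0⊕1⊕1⊕0⊕0⊕0⊕0 = 1
p8 = XOR of data positions {9,10,11,12,13,14,15,24,25,26,27,28,29,30,31} = 0⊕1⊕0⊕0⊕1⊕1⊕0⊕0⊕0⊕1⊕0⊕0⊕0⊕0⊕0 = 0
p16 = XOR of data positions {17,18,19,20,21,22,23,24,25,26,27,28,29,30,31} = 1⊕0⊕1⊕1⊕0⊕1⊕1⊕0⊕0⊕1⊕0⊕0⊕0⊕0⊕0 = 0
Codeword b1..b31 = 1101110001001100101101100100000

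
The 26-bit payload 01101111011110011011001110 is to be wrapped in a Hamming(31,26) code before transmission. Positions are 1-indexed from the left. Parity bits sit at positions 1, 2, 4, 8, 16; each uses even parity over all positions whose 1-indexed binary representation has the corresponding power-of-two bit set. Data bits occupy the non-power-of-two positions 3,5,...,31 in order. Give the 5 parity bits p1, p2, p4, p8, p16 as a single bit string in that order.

00011

Place data bits at non-power-of-two positions: b3=0, b5=1, b6=1, b7=0, b9=1, b10=1, b11=1, b12=1, b13=0, b14=1, b15=1, b17=1, b18=1, b19=0, b20=0, b21=1, b22=1, b23=0, b24=1, b25=1, b26=0, b27=0, b28=1, b29=1, b30=1, b31=0.
p1 = XOR of data positions {3,5,7,9,11,13,15,17,19,21,23,25,27,29,31} = 0⊕1⊕0⊕1⊕1⊕0⊕1⊕1⊕0⊕1⊕0⊕1⊕0⊕1⊕0 = 0
p2 = XOR of data positions {3,6,7,10,11,14,15,18,19,22,23,26,27,30,31} = 0⊕1⊕0⊕1⊕1⊕1⊕1⊕1⊕0⊕1⊕0⊕0⊕0⊕1⊕0 = 0
p4 = XOR of data positions {5,6,7,12,13,14,15,20,21,22,23,28,29,30,31} = 1⊕1⊕0⊕1⊕0⊕1⊕1⊕0⊕1⊕1⊕0⊕1⊕1⊕1⊕0 = 0
p8 = XOR of data positions {9,10,11,12,13,14,15,24,25,26,27,28,29,30,31} = 1⊕1⊕1⊕1⊕0⊕1⊕1⊕1⊕1⊕0⊕0⊕1⊕1⊕1⊕0 = 1
p16 = XOR of data positions {17,18,19,20,21,22,23,24,25,26,27,28,29,30,31} = 1⊕1⊕0⊕0⊕1⊕1⊕0⊕1⊕1⊕0⊕0⊕1⊕1⊕1⊕0 = 1
Parity bits p1,p2,p4,p8,p16 = 00011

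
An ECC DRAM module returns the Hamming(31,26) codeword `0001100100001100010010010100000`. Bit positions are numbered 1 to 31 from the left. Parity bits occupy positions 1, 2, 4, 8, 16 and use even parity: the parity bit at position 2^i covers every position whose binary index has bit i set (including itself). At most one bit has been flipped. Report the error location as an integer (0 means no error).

s1: b1⊕b3⊕b5⊕b7⊕b9⊕b11⊕b13⊕b15⊕b17⊕b19⊕b21⊕b23⊕b25⊕b27⊕b29⊕b31 = 0⊕0⊕1⊕0⊕0⊕0⊕1⊕0⊕0⊕0⊕1⊕0⊕0⊕0⊕0⊕0 = 1
s2: b2⊕b3⊕b6⊕b7⊕b10⊕b11⊕b14⊕b15⊕b18⊕b19⊕b22⊕b23⊕b26⊕b27⊕b30⊕b31 = 0⊕0⊕0⊕0⊕0⊕0⊕1⊕0⊕1⊕0⊕0⊕0⊕1⊕0⊕0⊕0 = 1
s4: b4⊕b5⊕b6⊕b7⊕b12⊕b13⊕b14⊕b15⊕b20⊕b21⊕b22⊕b23⊕b28⊕b29⊕b30⊕b31 = 1⊕1⊕0⊕0⊕0⊕1⊕1⊕0⊕0⊕1⊕0⊕0⊕0⊕0⊕0⊕0 = 1
s8: b8⊕b9⊕b10⊕b11⊕b12⊕b13⊕b14⊕b15⊕b24⊕b25⊕b26⊕b27⊕b28⊕b29⊕b30⊕b31 = 1⊕0⊕0⊕0⊕0⊕1⊕1⊕0⊕1⊕0⊕1⊕0⊕0⊕0⊕0⊕0 = 1
s16: b16⊕b17⊕b18⊕b19⊕b20⊕b21⊕b22⊕b23⊕b24⊕b25⊕b26⊕b27⊕b28⊕b29⊕b30⊕b31 = 0⊕0⊕1⊕0⊕0⊕1⊕0⊕0⊕1⊕0⊕1⊕0⊕0⊕0⊕0⊕0 = 0
Syndrome (s16...s1) = 01111 → position 15.

15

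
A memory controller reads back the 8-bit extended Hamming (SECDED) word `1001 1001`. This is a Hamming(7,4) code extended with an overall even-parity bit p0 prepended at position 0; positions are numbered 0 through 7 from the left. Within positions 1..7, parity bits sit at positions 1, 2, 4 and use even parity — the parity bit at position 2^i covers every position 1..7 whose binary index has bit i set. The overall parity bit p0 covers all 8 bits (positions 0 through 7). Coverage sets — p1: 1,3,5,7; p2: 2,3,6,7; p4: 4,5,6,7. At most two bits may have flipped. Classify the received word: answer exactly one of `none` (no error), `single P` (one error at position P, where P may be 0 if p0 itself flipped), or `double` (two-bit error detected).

none

s1: b1⊕b3⊕b5⊕b7 = 0⊕1⊕0⊕1 = 0
s2: b2⊕b3⊕b6⊕b7 = 0⊕1⊕0⊕1 = 0
s4: b4⊕b5⊕b6⊕b7 = 1⊕0⊕0⊕1 = 0
Syndrome (s4...s1) = 000 → position 0 (no error).
Overall parity (XOR of all 8 bits, including p0): 1⊕0⊕0⊕1⊕1⊕0⊕0⊕1 = 0
Overall=0, syndrome position=0 → no error.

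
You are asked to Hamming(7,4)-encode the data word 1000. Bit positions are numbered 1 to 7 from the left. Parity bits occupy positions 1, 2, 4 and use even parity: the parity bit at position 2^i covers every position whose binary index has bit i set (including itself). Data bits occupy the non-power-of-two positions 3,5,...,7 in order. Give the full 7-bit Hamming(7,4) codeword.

1110000

Place data bits at non-power-of-two positions: b3=1, b5=0, b6=0, b7=0.
p1 = XOR of data positions {3,5,7} = 1⊕0⊕0 = 1
p2 = XOR of data positions {3,6,7} = 1⊕0⊕0 = 1
p4 = XOR of data positions {5,6,7} = 0⊕0⊕0 = 0
Codeword b1..b7 = 1110000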